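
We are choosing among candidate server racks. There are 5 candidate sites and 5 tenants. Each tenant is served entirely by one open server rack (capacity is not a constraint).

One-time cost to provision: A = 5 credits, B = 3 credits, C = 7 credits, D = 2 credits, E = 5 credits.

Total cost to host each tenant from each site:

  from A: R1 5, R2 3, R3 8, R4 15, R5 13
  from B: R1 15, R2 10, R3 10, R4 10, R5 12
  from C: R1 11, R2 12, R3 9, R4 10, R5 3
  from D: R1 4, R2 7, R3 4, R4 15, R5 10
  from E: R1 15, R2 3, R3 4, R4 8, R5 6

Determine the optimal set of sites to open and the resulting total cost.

Open D and E; minimum total cost 32.

For any fixed open set, each tenant goes to its cheapest open site; total = fixed + service.
{D, E}: R1→D 4, R2→E 3, R3→D 4, R4→E 8, R5→E 6. Service 25; fixed 7; total 32.
{B, D, E}: R1→D 4, R2→E 3, R3→D 4, R4→E 8, R5→E 6. Service 25; fixed 10; total 35.
{A, E}: R1→A 5, R2→A 3, R3→E 4, R4→E 8, R5→E 6. Service 26; fixed 10; total 36.
{A, B, C, D, E}: R1→D 4, R2→A 3, R3→D 4, R4→E 8, R5→C 3. Service 22; fixed 22; total 44.
No other subset beats 32.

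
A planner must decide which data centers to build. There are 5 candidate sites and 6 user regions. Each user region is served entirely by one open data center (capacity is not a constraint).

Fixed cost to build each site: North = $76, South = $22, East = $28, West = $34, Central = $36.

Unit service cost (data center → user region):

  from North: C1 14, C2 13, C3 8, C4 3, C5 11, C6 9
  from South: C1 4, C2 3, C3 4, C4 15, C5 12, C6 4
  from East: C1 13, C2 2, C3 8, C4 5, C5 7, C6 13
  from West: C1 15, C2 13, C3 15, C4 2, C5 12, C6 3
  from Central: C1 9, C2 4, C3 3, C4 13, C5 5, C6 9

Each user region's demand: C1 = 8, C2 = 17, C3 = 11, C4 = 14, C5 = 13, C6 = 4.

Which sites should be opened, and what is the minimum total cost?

Open South, West and Central; minimum total cost 313.

For any fixed open set, each user region goes to its cheapest open site; total = fixed + service.
{South, West, Central}: C1→South 4·8=32, C2→South 3·17=51, C3→Central 3·11=33, C4→West 2·14=28, C5→Central 5·13=65, C6→West 3·4=12. Service 221; fixed 92; total 313.
{South, East, West, Central}: service 204 + fixed 120 = 324
{South, East, West}: service 241 + fixed 84 = 325
{North, South, East, West, Central}: service 204 + fixed 196 = 400
No other subset beats 313.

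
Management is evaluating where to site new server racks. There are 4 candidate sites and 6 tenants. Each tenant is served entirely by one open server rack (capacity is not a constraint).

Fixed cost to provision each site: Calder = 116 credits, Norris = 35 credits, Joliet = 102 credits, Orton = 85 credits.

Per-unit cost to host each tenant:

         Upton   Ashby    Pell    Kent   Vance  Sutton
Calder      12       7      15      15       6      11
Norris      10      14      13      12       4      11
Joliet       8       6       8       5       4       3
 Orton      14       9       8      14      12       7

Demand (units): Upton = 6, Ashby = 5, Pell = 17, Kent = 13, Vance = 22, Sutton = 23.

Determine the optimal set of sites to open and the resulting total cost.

For any fixed open set, each tenant goes to its cheapest open site; total = fixed + service.
{Joliet}: Upton→Joliet 8·6=48, Ashby→Joliet 6·5=30, Pell→Joliet 8·17=136, Kent→Joliet 5·13=65, Vance→Joliet 4·22=88, Sutton→Joliet 3·23=69. Service 436; fixed 102; total 538.
{Norris, Joliet}: service 436 + fixed 137 = 573
{Joliet, Orton}: service 436 + fixed 187 = 623
{Calder, Norris, Joliet, Orton}: Upton→Joliet 8·6=48, Ashby→Joliet 6·5=30, Pell→Joliet 8·17=136, Kent→Joliet 5·13=65, Vance→Norris 4·22=88, Sutton→Joliet 3·23=69. Service 436; fixed 338; total 774.
No other subset beats 538.

Open Joliet only; minimum total cost 538.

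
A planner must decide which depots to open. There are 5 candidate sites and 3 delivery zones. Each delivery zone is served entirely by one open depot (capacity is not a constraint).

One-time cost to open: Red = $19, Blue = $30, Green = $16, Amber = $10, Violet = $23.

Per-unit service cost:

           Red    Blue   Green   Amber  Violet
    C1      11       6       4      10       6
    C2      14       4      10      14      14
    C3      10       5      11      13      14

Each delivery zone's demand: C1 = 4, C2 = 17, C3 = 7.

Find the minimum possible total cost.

Minimum total cost: 157

For any fixed open set, each delivery zone goes to its cheapest open site; total = fixed + service.
{Blue}: C1→Blue 6·4=24, C2→Blue 4·17=68, C3→Blue 5·7=35. Service 127; fixed 30; total 157.
{Blue, Green}: service 119 + fixed 46 = 165
{Blue, Amber}: C1→Blue 6·4=24, C2→Blue 4·17=68, C3→Blue 5·7=35. Service 127; fixed 40; total 167.
{Red, Blue, Green, Amber, Violet}: C1→Green 4·4=16, C2→Blue 4·17=68, C3→Blue 5·7=35. Service 119; fixed 98; total 217.
No other subset beats 157.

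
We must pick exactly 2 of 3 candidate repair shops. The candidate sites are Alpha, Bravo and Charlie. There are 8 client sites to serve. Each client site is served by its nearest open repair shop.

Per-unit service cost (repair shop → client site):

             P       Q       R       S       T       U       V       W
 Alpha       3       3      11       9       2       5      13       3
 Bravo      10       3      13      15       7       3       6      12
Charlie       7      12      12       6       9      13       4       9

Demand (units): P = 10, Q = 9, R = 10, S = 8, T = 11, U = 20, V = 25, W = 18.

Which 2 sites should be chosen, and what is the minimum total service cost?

Choose Alpha and Charlie; total service cost 491.

With exactly 2 open, each client site uses its cheapest among the chosen.
{Alpha, Charlie}: P→Alpha 3·10=30, Q→Alpha 3·9=27, R→Alpha 11·10=110, S→Charlie 6·8=48, T→Alpha 2·11=22, U→Alpha 5·20=100, V→Charlie 4·25=100, W→Alpha 3·18=54. Service cost 491.
{Alpha, Bravo}: service cost 525
{Bravo, Charlie}: service cost 664
Among all 3 size-2 choices, {Alpha, Charlie} is lowest.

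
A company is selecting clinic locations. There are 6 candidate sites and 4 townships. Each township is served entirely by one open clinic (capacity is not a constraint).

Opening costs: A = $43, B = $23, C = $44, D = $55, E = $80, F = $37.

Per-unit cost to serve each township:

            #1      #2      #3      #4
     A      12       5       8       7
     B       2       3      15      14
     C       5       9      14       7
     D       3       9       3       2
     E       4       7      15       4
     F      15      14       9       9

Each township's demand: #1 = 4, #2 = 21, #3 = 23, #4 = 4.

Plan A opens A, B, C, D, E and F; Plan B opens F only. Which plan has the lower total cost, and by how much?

Plan A: {A, B, C, D, E, F}: #1→B 2·4=8, #2→B 3·21=63, #3→D 3·23=69, #4→D 2·4=8. Service 148; fixed 282; total 430.
Plan B: {F}: #1→F 15·4=60, #2→F 14·21=294, #3→F 9·23=207, #4→F 9·4=36. Service 597; fixed 37; total 634.
Difference: |430 − 634| = 204.

Plan A is cheaper by 204.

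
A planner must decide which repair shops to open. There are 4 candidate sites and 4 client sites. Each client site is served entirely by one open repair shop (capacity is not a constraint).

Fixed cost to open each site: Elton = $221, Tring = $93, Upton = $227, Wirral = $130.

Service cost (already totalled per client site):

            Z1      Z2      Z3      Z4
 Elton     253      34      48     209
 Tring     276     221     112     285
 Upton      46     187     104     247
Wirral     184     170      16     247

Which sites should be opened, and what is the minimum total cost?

Open Wirral only; minimum total cost 747.

For any fixed open set, each client site goes to its cheapest open site; total = fixed + service.
{Wirral}: Z1→Wirral 184, Z2→Wirral 170, Z3→Wirral 16, Z4→Wirral 247. Service 617; fixed 130; total 747.
{Elton}: service 544 + fixed 221 = 765
{Elton, Upton}: service 337 + fixed 448 = 785
{Elton, Tring, Upton, Wirral}: Z1→Upton 46, Z2→Elton 34, Z3→Wirral 16, Z4→Elton 209. Service 305; fixed 671; total 976.
(All 15 nonempty subsets were checked; Wirral only is lowest.)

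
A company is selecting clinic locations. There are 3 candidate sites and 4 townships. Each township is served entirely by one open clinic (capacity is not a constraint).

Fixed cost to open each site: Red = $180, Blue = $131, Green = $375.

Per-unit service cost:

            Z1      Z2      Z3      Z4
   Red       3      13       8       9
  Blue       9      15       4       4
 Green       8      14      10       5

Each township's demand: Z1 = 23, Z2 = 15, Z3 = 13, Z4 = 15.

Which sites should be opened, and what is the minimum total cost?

For any fixed open set, each township goes to its cheapest open site; total = fixed + service.
{Blue}: Z1→Blue 9·23=207, Z2→Blue 15·15=225, Z3→Blue 4·13=52, Z4→Blue 4·15=60. Service 544; fixed 131; total 675.
{Red}: Z1→Red 3·23=69, Z2→Red 13·15=195, Z3→Red 8·13=104, Z4→Red 9·15=135. Service 503; fixed 180; total 683.
{Red, Blue}: service 376 + fixed 311 = 687
{Red, Blue, Green}: service 376 + fixed 686 = 1062
No other subset beats 675.

Open Blue only; minimum total cost 675.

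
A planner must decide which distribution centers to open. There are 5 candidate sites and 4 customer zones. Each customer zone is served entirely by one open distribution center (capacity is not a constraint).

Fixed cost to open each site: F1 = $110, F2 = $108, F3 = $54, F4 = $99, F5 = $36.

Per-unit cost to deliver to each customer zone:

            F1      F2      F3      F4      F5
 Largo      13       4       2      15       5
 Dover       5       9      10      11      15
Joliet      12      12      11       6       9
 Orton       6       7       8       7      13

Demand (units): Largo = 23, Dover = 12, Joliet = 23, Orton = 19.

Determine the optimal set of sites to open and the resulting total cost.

For any fixed open set, each customer zone goes to its cheapest open site; total = fixed + service.
{F3, F4}: Largo→F3 2·23=46, Dover→F3 10·12=120, Joliet→F4 6·23=138, Orton→F4 7·19=133. Service 437; fixed 153; total 590.
{F3, F5}: service 525 + fixed 90 = 615
{F1, F3, F4}: service 358 + fixed 263 = 621
{F1, F2, F3, F4, F5}: service 358 + fixed 407 = 765
No other subset beats 590.

Open F3 and F4; minimum total cost 590.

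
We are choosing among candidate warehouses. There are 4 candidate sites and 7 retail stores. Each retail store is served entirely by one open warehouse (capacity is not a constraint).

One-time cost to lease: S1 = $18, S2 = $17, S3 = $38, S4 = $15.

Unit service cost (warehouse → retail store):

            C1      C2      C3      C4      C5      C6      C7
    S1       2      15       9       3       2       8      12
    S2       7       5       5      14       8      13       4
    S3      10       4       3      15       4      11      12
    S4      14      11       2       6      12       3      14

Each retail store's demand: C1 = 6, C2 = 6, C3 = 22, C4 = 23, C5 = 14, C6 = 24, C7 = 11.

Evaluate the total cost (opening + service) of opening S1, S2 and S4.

Each retail store is assigned to its cheapest site among the open ones.
{S1, S2, S4}: C1→S1 2·6=12, C2→S2 5·6=30, C3→S4 2·22=44, C4→S1 3·23=69, C5→S1 2·14=28, C6→S4 3·24=72, C7→S2 4·11=44. Service 299; fixed 50; total 349.

Total cost: 349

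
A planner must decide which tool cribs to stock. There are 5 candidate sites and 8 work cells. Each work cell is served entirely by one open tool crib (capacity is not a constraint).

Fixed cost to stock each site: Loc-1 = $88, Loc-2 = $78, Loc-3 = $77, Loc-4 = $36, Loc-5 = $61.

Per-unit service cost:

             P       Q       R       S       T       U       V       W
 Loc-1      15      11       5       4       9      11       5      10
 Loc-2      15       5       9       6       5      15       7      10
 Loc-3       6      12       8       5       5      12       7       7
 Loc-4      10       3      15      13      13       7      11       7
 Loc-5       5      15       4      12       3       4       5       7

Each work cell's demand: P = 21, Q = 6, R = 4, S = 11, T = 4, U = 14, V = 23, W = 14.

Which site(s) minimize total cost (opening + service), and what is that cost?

Open Loc-2 and Loc-5; minimum total cost 637.

For any fixed open set, each work cell goes to its cheapest open site; total = fixed + service.
{Loc-2, Loc-5}: P→Loc-5 5·21=105, Q→Loc-2 5·6=30, R→Loc-5 4·4=16, S→Loc-2 6·11=66, T→Loc-5 3·4=12, U→Loc-5 4·14=56, V→Loc-5 5·23=115, W→Loc-5 7·14=98. Service 498; fixed 139; total 637.
{Loc-1, Loc-4, Loc-5}: P→Loc-5 5·21=105, Q→Loc-4 3·6=18, R→Loc-5 4·4=16, S→Loc-1 4·11=44, T→Loc-5 3·4=12, U→Loc-5 4·14=56, V→Loc-1 5·23=115, W→Loc-4 7·14=98. Service 464; fixed 185; total 649.
{Loc-3, Loc-4, Loc-5}: P→Loc-5 5·21=105, Q→Loc-4 3·6=18, R→Loc-5 4·4=16, S→Loc-3 5·11=55, T→Loc-5 3·4=12, U→Loc-5 4·14=56, V→Loc-5 5·23=115, W→Loc-3 7·14=98. Service 475; fixed 174; total 649.
{Loc-1, Loc-2, Loc-3, Loc-4, Loc-5}: service 464 + fixed 340 = 804
No other subset beats 637.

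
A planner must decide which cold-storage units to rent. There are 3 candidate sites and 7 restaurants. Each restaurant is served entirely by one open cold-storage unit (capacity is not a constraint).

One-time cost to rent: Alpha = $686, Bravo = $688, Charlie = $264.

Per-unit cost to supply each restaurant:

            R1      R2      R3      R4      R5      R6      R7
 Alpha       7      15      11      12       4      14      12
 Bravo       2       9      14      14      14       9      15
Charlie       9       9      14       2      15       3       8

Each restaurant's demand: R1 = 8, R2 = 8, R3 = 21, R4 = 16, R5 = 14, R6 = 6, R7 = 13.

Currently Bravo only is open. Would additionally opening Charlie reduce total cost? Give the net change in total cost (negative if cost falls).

Yes — net change −55 (cost falls by 55).

Current service cost with {Bravo}: 1051.
Adding Charlie: each restaurant re-picks its cheapest; new service cost 732, saving 319.
Extra fixed cost: 264. Net change = 264 − 319 = -55.
(Totals: 1739 → 1684.)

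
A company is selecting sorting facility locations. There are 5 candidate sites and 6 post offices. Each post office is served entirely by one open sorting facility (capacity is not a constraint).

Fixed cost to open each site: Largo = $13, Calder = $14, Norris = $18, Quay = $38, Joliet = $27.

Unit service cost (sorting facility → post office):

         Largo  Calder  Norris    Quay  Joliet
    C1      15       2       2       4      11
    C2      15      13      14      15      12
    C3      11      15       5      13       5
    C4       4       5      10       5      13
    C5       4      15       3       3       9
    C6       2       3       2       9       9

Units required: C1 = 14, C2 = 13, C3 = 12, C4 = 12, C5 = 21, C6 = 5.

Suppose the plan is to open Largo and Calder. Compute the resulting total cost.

Each post office is assigned to its cheapest site among the open ones.
{Largo, Calder}: C1→Calder 2·14=28, C2→Calder 13·13=169, C3→Largo 11·12=132, C4→Largo 4·12=48, C5→Largo 4·21=84, C6→Largo 2·5=10. Service 471; fixed 27; total 498.

Total cost: 498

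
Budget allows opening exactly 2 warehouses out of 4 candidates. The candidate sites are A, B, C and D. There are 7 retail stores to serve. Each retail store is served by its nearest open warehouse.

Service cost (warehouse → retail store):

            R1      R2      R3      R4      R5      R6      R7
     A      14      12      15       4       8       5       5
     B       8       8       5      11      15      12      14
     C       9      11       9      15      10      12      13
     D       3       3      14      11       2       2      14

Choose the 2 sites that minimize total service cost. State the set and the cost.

Choose A and D; total service cost 33.

With exactly 2 open, each retail store uses its cheapest among the chosen.
{A, D}: R1→D 3, R2→D 3, R3→D 14, R4→A 4, R5→D 2, R6→D 2, R7→A 5. Service cost 33.
{B, D}: service cost 40
{A, B}: service cost 43
Among all 6 size-2 choices, {A, D} is lowest.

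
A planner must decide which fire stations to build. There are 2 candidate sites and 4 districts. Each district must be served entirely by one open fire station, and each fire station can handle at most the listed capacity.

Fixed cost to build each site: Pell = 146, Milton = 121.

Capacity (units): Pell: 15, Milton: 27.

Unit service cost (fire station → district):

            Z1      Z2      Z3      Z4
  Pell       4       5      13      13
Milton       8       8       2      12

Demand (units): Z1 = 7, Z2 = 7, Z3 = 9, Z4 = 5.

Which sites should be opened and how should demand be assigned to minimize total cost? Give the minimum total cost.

Minimum total cost: 408

Open {Pell, Milton}: Z1→Pell 4·7=28, Z2→Pell 5·7=35, Z3→Milton 2·9=18, Z4→Milton 12·5=60.
Loads: Pell carries 14/15, Milton carries 14/27. Service 141; fixed 267; total 408.
Next best feasible plan costs 429.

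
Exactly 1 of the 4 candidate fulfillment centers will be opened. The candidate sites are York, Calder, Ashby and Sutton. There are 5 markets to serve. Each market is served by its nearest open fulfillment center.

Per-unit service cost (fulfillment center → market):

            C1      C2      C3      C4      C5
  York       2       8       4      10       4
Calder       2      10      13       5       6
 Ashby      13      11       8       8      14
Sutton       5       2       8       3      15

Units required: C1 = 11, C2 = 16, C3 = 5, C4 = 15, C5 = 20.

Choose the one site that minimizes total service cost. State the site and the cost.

With exactly 1 open, each market uses its cheapest among the chosen.
{York}: C1→York 2·11=22, C2→York 8·16=128, C3→York 4·5=20, C4→York 10·15=150, C5→York 4·20=80. Service cost 400.
{Calder}: service cost 442
{Sutton}: service cost 472
Among all 4 size-1 choices, {York} is lowest.

Choose York only; total service cost 400.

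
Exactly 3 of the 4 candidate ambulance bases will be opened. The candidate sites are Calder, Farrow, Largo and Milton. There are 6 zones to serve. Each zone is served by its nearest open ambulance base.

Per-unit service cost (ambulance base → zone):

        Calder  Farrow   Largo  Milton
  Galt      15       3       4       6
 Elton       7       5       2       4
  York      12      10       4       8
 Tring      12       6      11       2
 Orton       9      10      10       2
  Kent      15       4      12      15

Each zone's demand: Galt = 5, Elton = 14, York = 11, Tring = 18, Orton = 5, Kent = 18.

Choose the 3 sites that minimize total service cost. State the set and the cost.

Choose Farrow, Largo and Milton; total service cost 205.

With exactly 3 open, each zone uses its cheapest among the chosen.
{Farrow, Largo, Milton}: Galt→Farrow 3·5=15, Elton→Largo 2·14=28, York→Largo 4·11=44, Tring→Milton 2·18=36, Orton→Milton 2·5=10, Kent→Farrow 4·18=72. Service cost 205.
{Calder, Farrow, Milton}: service cost 277
{Calder, Farrow, Largo}: service cost 312
Among all 4 size-3 choices, {Farrow, Largo, Milton} is lowest.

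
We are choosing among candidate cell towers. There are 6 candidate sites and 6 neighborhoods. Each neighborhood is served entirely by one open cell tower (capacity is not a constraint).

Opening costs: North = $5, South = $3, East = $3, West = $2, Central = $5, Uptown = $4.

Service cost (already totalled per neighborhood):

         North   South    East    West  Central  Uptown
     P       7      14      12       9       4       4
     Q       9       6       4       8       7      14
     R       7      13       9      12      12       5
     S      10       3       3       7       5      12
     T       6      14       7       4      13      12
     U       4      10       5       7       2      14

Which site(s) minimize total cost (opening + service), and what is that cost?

For any fixed open set, each neighborhood goes to its cheapest open site; total = fixed + service.
{East, West, Uptown}: P→Uptown 4, Q→East 4, R→Uptown 5, S→East 3, T→West 4, U→East 5. Service 25; fixed 9; total 34.
{East, Uptown}: P→Uptown 4, Q→East 4, R→Uptown 5, S→East 3, T→East 7, U→East 5. Service 28; fixed 7; total 35.
{East, West, Central}: P→Central 4, Q→East 4, R→East 9, S→East 3, T→West 4, U→Central 2. Service 26; fixed 10; total 36.
{North, South, East, West, Central, Uptown}: P→Central 4, Q→East 4, R→Uptown 5, S→South 3, T→West 4, U→Central 2. Service 22; fixed 22; total 44.
No other subset beats 34.

Open East, West and Uptown; minimum total cost 34.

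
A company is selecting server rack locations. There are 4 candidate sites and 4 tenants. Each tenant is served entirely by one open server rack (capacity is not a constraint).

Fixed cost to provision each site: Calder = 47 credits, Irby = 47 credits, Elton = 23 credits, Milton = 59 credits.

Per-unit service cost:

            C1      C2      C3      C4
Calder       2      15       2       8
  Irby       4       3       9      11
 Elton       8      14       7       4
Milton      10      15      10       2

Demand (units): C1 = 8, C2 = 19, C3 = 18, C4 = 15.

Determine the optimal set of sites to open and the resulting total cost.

Open Calder, Irby and Elton; minimum total cost 286.

For any fixed open set, each tenant goes to its cheapest open site; total = fixed + service.
{Calder, Irby, Elton}: C1→Calder 2·8=16, C2→Irby 3·19=57, C3→Calder 2·18=36, C4→Elton 4·15=60. Service 169; fixed 117; total 286.
{Calder, Irby, Milton}: service 139 + fixed 153 = 292
{Calder, Irby, Elton, Milton}: service 139 + fixed 176 = 315
{Elton}: service 516 + fixed 23 = 539
(All 15 nonempty subsets were checked; Calder, Irby and Elton is lowest.)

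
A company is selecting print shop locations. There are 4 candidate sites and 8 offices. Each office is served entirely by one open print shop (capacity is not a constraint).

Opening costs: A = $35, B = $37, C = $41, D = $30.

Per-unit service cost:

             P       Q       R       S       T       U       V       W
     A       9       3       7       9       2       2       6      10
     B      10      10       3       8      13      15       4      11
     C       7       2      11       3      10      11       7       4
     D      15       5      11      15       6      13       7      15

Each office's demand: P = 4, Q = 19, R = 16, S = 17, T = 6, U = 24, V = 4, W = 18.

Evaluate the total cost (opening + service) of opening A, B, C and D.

Each office is assigned to its cheapest site among the open ones.
{A, B, C, D}: P→C 7·4=28, Q→C 2·19=38, R→B 3·16=48, S→C 3·17=51, T→A 2·6=12, U→A 2·24=48, V→B 4·4=16, W→C 4·18=72. Service 313; fixed 143; total 456.

Total cost: 456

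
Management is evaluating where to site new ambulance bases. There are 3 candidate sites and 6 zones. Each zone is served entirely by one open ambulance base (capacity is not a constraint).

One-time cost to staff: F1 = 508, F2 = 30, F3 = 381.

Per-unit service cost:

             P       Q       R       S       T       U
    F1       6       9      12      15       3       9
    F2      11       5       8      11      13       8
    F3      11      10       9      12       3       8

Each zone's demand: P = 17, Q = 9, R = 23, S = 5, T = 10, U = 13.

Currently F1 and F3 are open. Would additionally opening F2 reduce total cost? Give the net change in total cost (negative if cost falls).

Current service cost with {F1, F3}: 584.
Adding F2: each zone re-picks its cheapest; new service cost 520, saving 64.
Extra fixed cost: 30. Net change = 30 − 64 = -34.
(Totals: 1473 → 1439.)

Yes — net change −34 (cost falls by 34).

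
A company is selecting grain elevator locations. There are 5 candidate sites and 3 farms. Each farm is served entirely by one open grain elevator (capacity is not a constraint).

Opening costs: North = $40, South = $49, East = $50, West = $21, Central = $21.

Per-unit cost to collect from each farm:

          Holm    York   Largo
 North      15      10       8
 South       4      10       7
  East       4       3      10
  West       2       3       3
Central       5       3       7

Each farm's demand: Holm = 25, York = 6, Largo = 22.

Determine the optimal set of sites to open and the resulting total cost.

Open West only; minimum total cost 155.

For any fixed open set, each farm goes to its cheapest open site; total = fixed + service.
{West}: Holm→West 2·25=50, York→West 3·6=18, Largo→West 3·22=66. Service 134; fixed 21; total 155.
{West, Central}: Holm→West 2·25=50, York→West 3·6=18, Largo→West 3·22=66. Service 134; fixed 42; total 176.
{North, West}: service 134 + fixed 61 = 195
{North, South, East, West, Central}: service 134 + fixed 181 = 315
No other subset beats 155.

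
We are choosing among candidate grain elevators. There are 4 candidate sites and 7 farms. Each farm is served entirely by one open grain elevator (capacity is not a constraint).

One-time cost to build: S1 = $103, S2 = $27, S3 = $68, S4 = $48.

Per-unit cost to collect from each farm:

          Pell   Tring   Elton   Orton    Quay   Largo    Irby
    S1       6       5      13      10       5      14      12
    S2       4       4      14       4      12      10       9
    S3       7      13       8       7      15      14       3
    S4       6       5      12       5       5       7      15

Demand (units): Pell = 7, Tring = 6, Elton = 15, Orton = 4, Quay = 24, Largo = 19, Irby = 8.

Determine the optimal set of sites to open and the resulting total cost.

Open S3 and S4; minimum total cost 605.

For any fixed open set, each farm goes to its cheapest open site; total = fixed + service.
{S3, S4}: Pell→S4 6·7=42, Tring→S4 5·6=30, Elton→S3 8·15=120, Orton→S4 5·4=20, Quay→S4 5·24=120, Largo→S4 7·19=133, Irby→S3 3·8=24. Service 489; fixed 116; total 605.
{S2, S3, S4}: Pell→S2 4·7=28, Tring→S2 4·6=24, Elton→S3 8·15=120, Orton→S2 4·4=16, Quay→S4 5·24=120, Largo→S4 7·19=133, Irby→S3 3·8=24. Service 465; fixed 143; total 608.
{S2, S4}: service 573 + fixed 75 = 648
{S1, S2, S3, S4}: Pell→S2 4·7=28, Tring→S2 4·6=24, Elton→S3 8·15=120, Orton→S2 4·4=16, Quay→S1 5·24=120, Largo→S4 7·19=133, Irby→S3 3·8=24. Service 465; fixed 246; total 711.
No other subset beats 605.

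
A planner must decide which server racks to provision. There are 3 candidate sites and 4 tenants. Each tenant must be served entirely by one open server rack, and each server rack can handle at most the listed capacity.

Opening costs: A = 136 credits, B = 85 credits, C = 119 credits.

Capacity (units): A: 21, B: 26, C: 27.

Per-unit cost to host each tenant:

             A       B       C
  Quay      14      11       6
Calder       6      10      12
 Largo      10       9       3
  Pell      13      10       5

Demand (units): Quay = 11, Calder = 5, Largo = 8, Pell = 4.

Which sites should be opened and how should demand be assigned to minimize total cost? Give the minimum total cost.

Open {B, C}: Quay→C 6·11=66, Calder→B 10·5=50, Largo→C 3·8=24, Pell→C 5·4=20.
Loads: B carries 5/26, C carries 23/27. Service 160; fixed 204; total 364.
Next best feasible plan costs 384.

Minimum total cost: 364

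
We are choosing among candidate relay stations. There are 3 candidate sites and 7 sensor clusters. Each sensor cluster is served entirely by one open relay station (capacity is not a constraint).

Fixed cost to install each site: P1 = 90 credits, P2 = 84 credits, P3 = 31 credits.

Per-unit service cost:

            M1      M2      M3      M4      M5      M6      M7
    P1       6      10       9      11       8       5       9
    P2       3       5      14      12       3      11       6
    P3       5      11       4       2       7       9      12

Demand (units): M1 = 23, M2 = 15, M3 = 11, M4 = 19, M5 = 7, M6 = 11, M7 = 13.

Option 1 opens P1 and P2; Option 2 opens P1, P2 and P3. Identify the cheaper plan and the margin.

Option 1: {P1, P2}: M1→P2 3·23=69, M2→P2 5·15=75, M3→P1 9·11=99, M4→P1 11·19=209, M5→P2 3·7=21, M6→P1 5·11=55, M7→P2 6·13=78. Service 606; fixed 174; total 780.
Option 2: {P1, P2, P3}: M1→P2 3·23=69, M2→P2 5·15=75, M3→P3 4·11=44, M4→P3 2·19=38, M5→P2 3·7=21, M6→P1 5·11=55, M7→P2 6·13=78. Service 380; fixed 205; total 585.
Difference: |780 − 585| = 195.

Option 2 is cheaper by 195.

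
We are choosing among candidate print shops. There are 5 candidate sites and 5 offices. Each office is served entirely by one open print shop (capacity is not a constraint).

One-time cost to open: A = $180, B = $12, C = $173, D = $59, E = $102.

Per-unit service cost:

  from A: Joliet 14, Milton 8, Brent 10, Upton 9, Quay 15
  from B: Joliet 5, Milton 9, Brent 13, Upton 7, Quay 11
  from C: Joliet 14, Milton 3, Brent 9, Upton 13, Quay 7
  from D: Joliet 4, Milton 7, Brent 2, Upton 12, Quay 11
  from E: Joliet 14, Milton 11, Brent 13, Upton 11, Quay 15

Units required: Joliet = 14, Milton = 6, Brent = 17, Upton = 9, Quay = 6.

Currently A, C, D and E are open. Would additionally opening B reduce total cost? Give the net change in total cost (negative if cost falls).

Current service cost with {A, C, D, E}: 231.
Adding B: each office re-picks its cheapest; new service cost 213, saving 18.
Extra fixed cost: 12. Net change = 12 − 18 = -6.
(Totals: 745 → 739.)

Yes — net change −6 (cost falls by 6).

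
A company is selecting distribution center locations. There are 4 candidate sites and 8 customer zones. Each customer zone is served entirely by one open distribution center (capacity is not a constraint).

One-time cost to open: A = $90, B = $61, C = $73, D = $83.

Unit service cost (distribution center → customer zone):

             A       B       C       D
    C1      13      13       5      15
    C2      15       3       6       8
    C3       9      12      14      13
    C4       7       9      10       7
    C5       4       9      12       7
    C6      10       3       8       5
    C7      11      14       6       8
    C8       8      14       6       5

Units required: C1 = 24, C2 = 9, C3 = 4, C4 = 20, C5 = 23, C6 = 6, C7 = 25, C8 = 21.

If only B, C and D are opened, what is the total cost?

Each customer zone is assigned to its cheapest site among the open ones.
{B, C, D}: C1→C 5·24=120, C2→B 3·9=27, C3→B 12·4=48, C4→D 7·20=140, C5→D 7·23=161, C6→B 3·6=18, C7→C 6·25=150, C8→D 5·21=105. Service 769; fixed 217; total 986.

Total cost: 986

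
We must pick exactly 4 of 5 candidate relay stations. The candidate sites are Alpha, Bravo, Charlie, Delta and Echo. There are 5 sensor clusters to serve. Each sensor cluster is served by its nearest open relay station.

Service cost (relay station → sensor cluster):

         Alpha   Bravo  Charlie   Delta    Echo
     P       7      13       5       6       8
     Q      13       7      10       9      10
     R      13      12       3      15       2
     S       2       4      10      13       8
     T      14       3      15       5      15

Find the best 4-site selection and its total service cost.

With exactly 4 open, each sensor cluster uses its cheapest among the chosen.
{Alpha, Bravo, Charlie, Echo}: P→Charlie 5, Q→Bravo 7, R→Echo 2, S→Alpha 2, T→Bravo 3. Service cost 19.
{Alpha, Bravo, Charlie, Delta}: service cost 20
{Alpha, Bravo, Delta, Echo}: service cost 20
Among all 5 size-4 choices, {Alpha, Bravo, Charlie, Echo} is lowest.

Choose Alpha, Bravo, Charlie and Echo; total service cost 19.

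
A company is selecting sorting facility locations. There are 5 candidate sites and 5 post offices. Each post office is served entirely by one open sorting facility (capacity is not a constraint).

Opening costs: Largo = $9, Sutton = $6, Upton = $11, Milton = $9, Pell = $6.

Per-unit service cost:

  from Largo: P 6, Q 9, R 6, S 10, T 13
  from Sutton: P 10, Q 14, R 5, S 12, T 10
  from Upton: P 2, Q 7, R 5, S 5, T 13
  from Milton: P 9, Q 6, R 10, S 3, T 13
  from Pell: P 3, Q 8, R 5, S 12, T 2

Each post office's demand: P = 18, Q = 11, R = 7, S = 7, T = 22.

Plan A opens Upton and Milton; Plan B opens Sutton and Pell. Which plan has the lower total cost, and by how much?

Plan B is cheaper by 147.

Plan A: {Upton, Milton}: P→Upton 2·18=36, Q→Milton 6·11=66, R→Upton 5·7=35, S→Milton 3·7=21, T→Upton 13·22=286. Service 444; fixed 20; total 464.
Plan B: {Sutton, Pell}: P→Pell 3·18=54, Q→Pell 8·11=88, R→Sutton 5·7=35, S→Sutton 12·7=84, T→Pell 2·22=44. Service 305; fixed 12; total 317.
Difference: |464 − 317| = 147.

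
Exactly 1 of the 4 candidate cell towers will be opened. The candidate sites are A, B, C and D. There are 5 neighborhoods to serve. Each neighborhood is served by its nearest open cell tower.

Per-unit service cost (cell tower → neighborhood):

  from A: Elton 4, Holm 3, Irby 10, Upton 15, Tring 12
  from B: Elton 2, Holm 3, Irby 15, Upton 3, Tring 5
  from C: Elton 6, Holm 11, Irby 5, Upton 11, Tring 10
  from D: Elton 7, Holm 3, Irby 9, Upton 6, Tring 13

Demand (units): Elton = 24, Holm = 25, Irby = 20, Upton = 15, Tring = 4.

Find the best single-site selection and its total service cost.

With exactly 1 open, each neighborhood uses its cheapest among the chosen.
{B}: Elton→B 2·24=48, Holm→B 3·25=75, Irby→B 15·20=300, Upton→B 3·15=45, Tring→B 5·4=20. Service cost 488.
{D}: service cost 565
{A}: service cost 644
Among all 4 size-1 choices, {B} is lowest.

Choose B only; total service cost 488.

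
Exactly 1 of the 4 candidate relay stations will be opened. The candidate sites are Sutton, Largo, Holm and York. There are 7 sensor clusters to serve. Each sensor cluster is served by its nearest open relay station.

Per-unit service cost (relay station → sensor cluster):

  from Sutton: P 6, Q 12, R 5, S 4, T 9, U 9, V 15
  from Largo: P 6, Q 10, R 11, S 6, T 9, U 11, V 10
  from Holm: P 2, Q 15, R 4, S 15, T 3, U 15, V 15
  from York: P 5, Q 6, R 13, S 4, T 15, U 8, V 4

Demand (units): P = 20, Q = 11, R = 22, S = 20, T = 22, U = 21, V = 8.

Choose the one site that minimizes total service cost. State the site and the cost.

With exactly 1 open, each sensor cluster uses its cheapest among the chosen.
{Sutton}: P→Sutton 6·20=120, Q→Sutton 12·11=132, R→Sutton 5·22=110, S→Sutton 4·20=80, T→Sutton 9·22=198, U→Sutton 9·21=189, V→Sutton 15·8=120. Service cost 949.
{York}: service cost 1062
{Holm}: service cost 1094
Among all 4 size-1 choices, {Sutton} is lowest.

Choose Sutton only; total service cost 949.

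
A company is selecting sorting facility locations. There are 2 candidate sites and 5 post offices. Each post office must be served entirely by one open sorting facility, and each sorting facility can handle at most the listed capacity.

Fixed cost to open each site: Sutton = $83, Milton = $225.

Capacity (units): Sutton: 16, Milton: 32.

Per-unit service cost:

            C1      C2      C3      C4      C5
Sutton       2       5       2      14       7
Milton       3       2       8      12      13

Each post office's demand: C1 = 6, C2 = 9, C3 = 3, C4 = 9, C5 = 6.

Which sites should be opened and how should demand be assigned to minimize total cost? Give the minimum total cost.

Minimum total cost: 494

Open {Sutton, Milton}: C1→Sutton 2·6=12, C2→Milton 2·9=18, C3→Sutton 2·3=6, C4→Milton 12·9=108, C5→Sutton 7·6=42.
Loads: Sutton carries 15/16, Milton carries 18/32. Service 186; fixed 308; total 494.
Next best feasible plan costs 500.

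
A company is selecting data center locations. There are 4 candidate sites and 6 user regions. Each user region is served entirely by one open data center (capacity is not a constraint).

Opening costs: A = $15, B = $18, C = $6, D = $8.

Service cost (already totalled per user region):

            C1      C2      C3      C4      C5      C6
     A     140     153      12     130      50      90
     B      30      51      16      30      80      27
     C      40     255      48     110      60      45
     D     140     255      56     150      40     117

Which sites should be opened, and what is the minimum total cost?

Open B and D; minimum total cost 220.

For any fixed open set, each user region goes to its cheapest open site; total = fixed + service.
{B, D}: C1→B 30, C2→B 51, C3→B 16, C4→B 30, C5→D 40, C6→B 27. Service 194; fixed 26; total 220.
{B, C, D}: C1→B 30, C2→B 51, C3→B 16, C4→B 30, C5→D 40, C6→B 27. Service 194; fixed 32; total 226.
{A, B, D}: service 190 + fixed 41 = 231
{A, B, C, D}: service 190 + fixed 47 = 237
(All 15 nonempty subsets were checked; B and D is lowest.)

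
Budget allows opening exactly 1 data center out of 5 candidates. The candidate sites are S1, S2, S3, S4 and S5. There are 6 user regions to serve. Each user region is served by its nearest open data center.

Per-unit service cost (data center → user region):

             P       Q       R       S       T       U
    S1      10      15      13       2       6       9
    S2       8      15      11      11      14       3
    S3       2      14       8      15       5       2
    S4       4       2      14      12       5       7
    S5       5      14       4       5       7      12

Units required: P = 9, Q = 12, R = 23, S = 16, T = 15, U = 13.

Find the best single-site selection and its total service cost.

With exactly 1 open, each user region uses its cheapest among the chosen.
{S5}: P→S5 5·9=45, Q→S5 14·12=168, R→S5 4·23=92, S→S5 5·16=80, T→S5 7·15=105, U→S5 12·13=156. Service cost 646.
{S3}: service cost 711
{S4}: service cost 740
Among all 5 size-1 choices, {S5} is lowest.

Choose S5 only; total service cost 646.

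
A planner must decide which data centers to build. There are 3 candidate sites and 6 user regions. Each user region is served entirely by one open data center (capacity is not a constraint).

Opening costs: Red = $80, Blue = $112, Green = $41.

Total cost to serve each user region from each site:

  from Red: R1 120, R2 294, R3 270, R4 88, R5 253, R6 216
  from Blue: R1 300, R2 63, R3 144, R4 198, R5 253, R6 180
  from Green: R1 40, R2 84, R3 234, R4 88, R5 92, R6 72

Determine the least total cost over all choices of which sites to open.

For any fixed open set, each user region goes to its cheapest open site; total = fixed + service.
{Green}: R1→Green 40, R2→Green 84, R3→Green 234, R4→Green 88, R5→Green 92, R6→Green 72. Service 610; fixed 41; total 651.
{Blue, Green}: service 499 + fixed 153 = 652
{Red, Green}: R1→Green 40, R2→Green 84, R3→Green 234, R4→Red 88, R5→Green 92, R6→Green 72. Service 610; fixed 121; total 731.
{Red, Blue, Green}: R1→Green 40, R2→Blue 63, R3→Blue 144, R4→Red 88, R5→Green 92, R6→Green 72. Service 499; fixed 233; total 732.
(All 7 nonempty subsets were checked; Green only is lowest.)

Minimum total cost: 651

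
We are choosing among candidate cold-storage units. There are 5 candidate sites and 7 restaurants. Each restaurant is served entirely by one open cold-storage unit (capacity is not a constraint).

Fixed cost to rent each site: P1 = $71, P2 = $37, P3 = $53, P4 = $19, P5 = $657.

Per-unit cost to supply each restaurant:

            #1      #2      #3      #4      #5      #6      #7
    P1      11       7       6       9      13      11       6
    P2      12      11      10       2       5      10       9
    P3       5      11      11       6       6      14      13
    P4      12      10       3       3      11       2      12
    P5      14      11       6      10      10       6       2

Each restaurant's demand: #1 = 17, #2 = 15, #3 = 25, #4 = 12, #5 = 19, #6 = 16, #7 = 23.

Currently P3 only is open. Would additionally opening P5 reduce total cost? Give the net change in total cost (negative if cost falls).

No — net change +151 (cost rises by 151).

Current service cost with {P3}: 1234.
Adding P5: each restaurant re-picks its cheapest; new service cost 728, saving 506.
Extra fixed cost: 657. Net change = 657 − 506 = 151.
(Totals: 1287 → 1438.)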